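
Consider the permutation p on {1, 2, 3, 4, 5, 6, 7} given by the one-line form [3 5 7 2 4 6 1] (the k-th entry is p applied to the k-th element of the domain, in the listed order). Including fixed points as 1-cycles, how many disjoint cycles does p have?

3

The cycle decomposition is (1 3 7)(2 5 4)(6), which has 3 cycles (counting 1-cycles).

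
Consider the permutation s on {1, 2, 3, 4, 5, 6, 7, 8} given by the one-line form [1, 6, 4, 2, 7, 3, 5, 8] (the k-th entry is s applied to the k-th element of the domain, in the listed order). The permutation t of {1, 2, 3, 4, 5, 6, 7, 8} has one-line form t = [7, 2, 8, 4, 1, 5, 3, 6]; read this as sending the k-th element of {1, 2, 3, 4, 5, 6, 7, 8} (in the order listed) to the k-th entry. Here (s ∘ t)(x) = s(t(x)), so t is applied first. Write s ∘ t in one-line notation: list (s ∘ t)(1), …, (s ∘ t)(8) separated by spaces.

Chase each element through t then s: 1 → 7 → 5; 2 → 2 → 6; 3 → 8 → 8; 4 → 4 → 2; 5 → 1 → 1; 6 → 5 → 7; 7 → 3 → 4; 8 → 6 → 3.
Collecting the images, s ∘ t = [5 6 8 2 1 7 4 3].

5 6 8 2 1 7 4 3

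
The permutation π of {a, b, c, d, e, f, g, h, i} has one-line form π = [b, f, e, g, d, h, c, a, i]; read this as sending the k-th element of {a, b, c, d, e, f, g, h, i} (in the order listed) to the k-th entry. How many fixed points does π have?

The fixed points (elements with π(x) = x) are {i}, so there is 1.

1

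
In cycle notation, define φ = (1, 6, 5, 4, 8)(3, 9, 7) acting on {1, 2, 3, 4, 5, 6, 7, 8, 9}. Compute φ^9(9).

9 lies in the 3-cycle (3, 9, 7).
Since the cycle has length 3, φ^9 acts on it the same as φ^0 (9 mod 3 = 0).
So φ^9(9) = 9.

9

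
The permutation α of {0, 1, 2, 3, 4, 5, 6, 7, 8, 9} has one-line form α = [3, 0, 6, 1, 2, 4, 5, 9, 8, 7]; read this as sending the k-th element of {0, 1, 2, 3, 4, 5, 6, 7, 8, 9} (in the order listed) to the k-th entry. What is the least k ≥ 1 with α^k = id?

12

The disjoint-cycle form of α has cycle lengths 4, 3, 2, 1.
The order of α is the least common multiple of its cycle lengths: lcm(4, 3, 2) = 12.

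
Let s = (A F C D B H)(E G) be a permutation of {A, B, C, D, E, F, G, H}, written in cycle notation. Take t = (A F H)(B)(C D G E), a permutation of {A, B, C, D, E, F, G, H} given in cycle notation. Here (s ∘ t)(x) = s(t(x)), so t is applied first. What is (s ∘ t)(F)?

t(F) = H, then s(H) = A; composing gives (s ∘ t)(F) = A.

A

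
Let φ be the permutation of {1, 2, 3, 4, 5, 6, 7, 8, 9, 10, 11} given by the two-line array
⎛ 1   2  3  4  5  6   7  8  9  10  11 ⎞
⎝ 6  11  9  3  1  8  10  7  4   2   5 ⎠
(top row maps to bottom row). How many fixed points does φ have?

No element satisfies φ(x) = x, so there are 0 fixed points.

0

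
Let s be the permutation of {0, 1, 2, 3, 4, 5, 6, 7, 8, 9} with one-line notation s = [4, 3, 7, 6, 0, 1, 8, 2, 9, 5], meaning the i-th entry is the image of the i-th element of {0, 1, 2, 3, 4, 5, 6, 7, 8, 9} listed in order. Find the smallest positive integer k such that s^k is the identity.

Writing s as disjoint cycles, the cycle lengths are 6, 2, 2.
The order of s is the least common multiple of its cycle lengths: lcm(6, 2, 2) = 6.

6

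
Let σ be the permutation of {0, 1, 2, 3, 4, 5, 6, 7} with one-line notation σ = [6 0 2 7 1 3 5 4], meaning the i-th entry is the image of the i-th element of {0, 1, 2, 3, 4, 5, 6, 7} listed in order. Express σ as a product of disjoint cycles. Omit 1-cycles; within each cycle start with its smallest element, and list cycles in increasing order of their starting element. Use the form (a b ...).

From 0: 0 → 6 → 5 → 3 → 7 → 4 → 1 → 0, closing the cycle (0 6 5 3 7 4 1).
Repeating from the next unused element and collecting all non-trivial cycles gives (0 6 5 3 7 4 1).

(0 6 5 3 7 4 1)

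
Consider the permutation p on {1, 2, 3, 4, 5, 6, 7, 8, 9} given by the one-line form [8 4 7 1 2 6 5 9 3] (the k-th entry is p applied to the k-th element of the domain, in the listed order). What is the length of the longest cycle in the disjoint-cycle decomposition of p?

Decomposing into disjoint cycles gives (1, 8, 9, 3, 7, 5, 2, 4); the longest has length 8.

8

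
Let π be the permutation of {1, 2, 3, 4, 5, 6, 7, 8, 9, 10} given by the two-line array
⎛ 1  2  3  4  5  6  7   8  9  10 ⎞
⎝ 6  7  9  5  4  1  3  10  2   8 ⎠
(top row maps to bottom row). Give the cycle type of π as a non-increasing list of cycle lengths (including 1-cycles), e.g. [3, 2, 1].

The disjoint cycles are (1, 6)(2, 7, 3, 9)(4, 5)(8, 10), with lengths 4, 2, 2, 2 in non-increasing order.

[4, 2, 2, 2]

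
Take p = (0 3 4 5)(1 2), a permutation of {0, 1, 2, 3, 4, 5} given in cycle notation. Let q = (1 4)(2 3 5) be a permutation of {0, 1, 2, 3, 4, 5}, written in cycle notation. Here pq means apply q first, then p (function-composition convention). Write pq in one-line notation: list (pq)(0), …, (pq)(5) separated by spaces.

3 5 4 0 2 1

(pq)(x) = p(q(x)). Computing each image: p(q(0)) = p(0) = 3, p(q(1)) = p(4) = 5, p(q(2)) = p(3) = 4, p(q(3)) = p(5) = 0, p(q(4)) = p(1) = 2, p(q(5)) = p(2) = 1.
Hence pq = [3 5 4 0 2 1].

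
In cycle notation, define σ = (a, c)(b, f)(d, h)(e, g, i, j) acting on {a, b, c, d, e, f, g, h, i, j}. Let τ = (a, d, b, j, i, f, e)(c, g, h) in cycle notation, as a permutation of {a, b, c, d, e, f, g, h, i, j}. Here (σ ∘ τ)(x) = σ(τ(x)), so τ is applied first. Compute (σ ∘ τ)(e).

(σ ∘ τ)(e) = σ(τ(e)). τ(e) = a, then σ(a) = c. So (σ ∘ τ)(e) = c.

c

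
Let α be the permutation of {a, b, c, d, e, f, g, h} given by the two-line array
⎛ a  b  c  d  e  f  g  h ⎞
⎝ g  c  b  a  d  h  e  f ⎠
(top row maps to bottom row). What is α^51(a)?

Tracing a → g → … returns to a after 4 steps, so a lies in a 4-cycle (a g e d).
On a 4-cycle, α^4 is the identity, so α^51 = α^3 there (51 ≡ 3 mod 4).
Advancing 3 steps from a: a → g → e → d.

d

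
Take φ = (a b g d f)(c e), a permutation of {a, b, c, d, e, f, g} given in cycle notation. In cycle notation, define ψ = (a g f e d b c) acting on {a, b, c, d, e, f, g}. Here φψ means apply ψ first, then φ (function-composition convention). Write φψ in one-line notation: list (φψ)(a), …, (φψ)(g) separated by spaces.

d e b g f c a

Chase each element through ψ then φ: a → g → d; b → c → e; c → a → b; d → b → g; e → d → f; f → e → c; g → f → a.
Collecting the images, φψ = [d e b g f c a].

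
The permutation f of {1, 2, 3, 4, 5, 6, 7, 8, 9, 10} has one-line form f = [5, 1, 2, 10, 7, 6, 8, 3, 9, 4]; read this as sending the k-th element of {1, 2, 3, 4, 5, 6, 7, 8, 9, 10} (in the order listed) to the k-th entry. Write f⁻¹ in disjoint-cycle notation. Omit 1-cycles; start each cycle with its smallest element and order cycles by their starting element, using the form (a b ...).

(1 2 3 8 7 5)(4 10)

The cycle decomposition of f is (1 5 7 8 3 2)(4 10).
The inverse reverses every cycle; in canonical form, f⁻¹ = (1 2 3 8 7 5)(4 10).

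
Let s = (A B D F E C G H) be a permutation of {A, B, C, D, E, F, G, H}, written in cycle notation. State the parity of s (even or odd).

odd

The cycle lengths are 8.
A cycle is odd iff its length is even; s has 1 even-length cycle, so sgn(s) = (−1)^1 and s is odd.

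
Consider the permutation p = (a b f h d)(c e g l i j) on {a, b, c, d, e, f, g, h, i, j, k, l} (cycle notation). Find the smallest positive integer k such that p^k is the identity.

30

The cycle type of p is (6, 5, 1).
The order of p is the least common multiple of its cycle lengths: lcm(6, 5) = 30.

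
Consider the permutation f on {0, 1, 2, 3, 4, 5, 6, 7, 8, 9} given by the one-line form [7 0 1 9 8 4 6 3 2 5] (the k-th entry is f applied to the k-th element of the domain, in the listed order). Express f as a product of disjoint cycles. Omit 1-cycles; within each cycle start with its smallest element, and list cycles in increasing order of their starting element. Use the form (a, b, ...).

Iterating f from 0 gives 0 → 7 → 3 → 9 → 5 → 4 → 8 → 2 → 1 → 0; that is the 9-cycle (0, 7, 3, 9, 5, 4, 8, 2, 1).
Repeating from the next unused element and collecting all non-trivial cycles gives (0, 7, 3, 9, 5, 4, 8, 2, 1).

(0, 7, 3, 9, 5, 4, 8, 2, 1)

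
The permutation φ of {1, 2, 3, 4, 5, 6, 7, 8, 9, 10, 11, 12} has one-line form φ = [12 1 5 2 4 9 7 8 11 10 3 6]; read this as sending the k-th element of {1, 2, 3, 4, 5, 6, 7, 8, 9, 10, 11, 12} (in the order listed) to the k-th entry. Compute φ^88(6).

Tracing 6 → 9 → … returns to 6 after 9 steps, so 6 lies in a 9-cycle (1 12 6 9 11 3 5 4 2).
Powers repeat with period 9 on this cycle, and 88 mod 9 = 7, so φ^88(6) = φ^7(6).
Advancing 7 steps from 6: 6 → 9 → 11 → 3 → 5 → 4 → 2 → 1.

1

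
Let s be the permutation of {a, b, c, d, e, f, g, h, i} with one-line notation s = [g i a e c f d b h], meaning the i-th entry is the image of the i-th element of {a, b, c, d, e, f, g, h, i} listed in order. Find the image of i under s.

i is element number 9 of the domain, and entry number 9 of the one-line form is h, so s(i) = h.

h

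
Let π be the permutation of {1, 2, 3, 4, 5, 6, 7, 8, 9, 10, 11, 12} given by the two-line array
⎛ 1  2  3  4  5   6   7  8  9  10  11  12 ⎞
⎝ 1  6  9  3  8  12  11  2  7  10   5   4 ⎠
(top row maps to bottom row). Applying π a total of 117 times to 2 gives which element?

11

Tracing 2 → 6 → … returns to 2 after 10 steps, so 2 lies in a 10-cycle (2, 6, 12, 4, 3, 9, 7, 11, 5, 8).
On a 10-cycle, π^10 is the identity, so π^117 = π^7 there (117 ≡ 7 mod 10).
Advancing 7 steps from 2: 2 → 6 → 12 → 4 → 3 → 9 → 7 → 11.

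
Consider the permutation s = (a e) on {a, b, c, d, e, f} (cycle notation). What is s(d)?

d does not appear in any cycle of s, so it is a fixed point: s(d) = d.

d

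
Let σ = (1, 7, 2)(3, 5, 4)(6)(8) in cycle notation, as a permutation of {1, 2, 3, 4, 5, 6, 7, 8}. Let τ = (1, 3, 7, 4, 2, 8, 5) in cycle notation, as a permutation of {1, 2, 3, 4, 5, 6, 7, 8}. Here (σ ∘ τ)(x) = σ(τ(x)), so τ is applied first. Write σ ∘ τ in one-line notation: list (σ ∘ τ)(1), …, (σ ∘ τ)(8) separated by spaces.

5 8 2 1 7 6 3 4

Chase each element through τ then σ: 1 → 3 → 5; 2 → 8 → 8; 3 → 7 → 2; 4 → 2 → 1; 5 → 1 → 7; 6 → 6 → 6; 7 → 4 → 3; 8 → 5 → 4.
So σ ∘ τ in one-line form is 5 8 2 1 7 6 3 4.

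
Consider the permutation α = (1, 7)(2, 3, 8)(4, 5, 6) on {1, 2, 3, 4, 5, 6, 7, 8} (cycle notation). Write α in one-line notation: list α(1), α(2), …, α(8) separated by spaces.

Reading each image from the cycles: 1↦7, 2↦3, 3↦8, 4↦5, 5↦6, 6↦4, 7↦1, 8↦2.
So the one-line form is 7 3 8 5 6 4 1 2.

7 3 8 5 6 4 1 2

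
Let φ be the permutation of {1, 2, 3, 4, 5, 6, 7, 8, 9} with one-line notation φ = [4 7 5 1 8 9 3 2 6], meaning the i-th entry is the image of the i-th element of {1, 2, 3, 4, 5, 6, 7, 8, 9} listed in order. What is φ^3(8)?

Tracing 8 → 2 → … returns to 8 after 5 steps, so 8 lies in a 5-cycle (2 7 3 5 8).
Advancing 3 steps from 8: 8 → 2 → 7 → 3.

3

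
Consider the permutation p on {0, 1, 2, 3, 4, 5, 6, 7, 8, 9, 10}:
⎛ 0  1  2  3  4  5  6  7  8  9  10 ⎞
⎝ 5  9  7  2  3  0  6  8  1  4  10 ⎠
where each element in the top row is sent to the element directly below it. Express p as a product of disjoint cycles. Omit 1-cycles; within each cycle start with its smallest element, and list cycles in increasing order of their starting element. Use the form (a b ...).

Iterating p from 0 gives 0 → 5 → 0; that is the 2-cycle (0 5).
Repeating from the next unused element and collecting all non-trivial cycles gives (0 5)(1 9 4 3 2 7 8).

(0 5)(1 9 4 3 2 7 8)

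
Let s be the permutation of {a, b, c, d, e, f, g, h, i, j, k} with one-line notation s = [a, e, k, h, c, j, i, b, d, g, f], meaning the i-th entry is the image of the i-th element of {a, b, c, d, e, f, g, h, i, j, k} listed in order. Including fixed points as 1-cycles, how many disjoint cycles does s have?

The cycle decomposition is (a)(b e c k f j g i d h), which has 2 cycles (counting 1-cycles).

2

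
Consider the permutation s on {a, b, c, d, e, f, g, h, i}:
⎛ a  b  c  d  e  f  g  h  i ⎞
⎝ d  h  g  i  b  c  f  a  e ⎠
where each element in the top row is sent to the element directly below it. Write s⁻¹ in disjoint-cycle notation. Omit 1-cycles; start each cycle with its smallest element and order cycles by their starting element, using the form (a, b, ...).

(a, h, b, e, i, d)(c, f, g)

First write s in disjoint cycles: (a, d, i, e, b, h)(c, g, f).
The inverse reverses every cycle; in canonical form, s⁻¹ = (a, h, b, e, i, d)(c, f, g).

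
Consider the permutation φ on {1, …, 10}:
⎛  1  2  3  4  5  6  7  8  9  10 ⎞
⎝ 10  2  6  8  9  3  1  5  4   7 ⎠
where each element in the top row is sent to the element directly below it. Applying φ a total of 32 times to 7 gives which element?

10

Tracing 7 → 1 → … returns to 7 after 3 steps, so 7 lies in a 3-cycle (1, 10, 7).
Since the cycle has length 3, φ^32 acts on it the same as φ^2 (32 mod 3 = 2).
Stepping 2 places around the cycle: 7 → 1 → 10.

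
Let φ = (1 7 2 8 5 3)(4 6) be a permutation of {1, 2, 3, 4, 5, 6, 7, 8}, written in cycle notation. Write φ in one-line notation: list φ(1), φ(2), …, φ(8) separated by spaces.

7 8 1 6 3 4 2 5

Reading each image from the cycles: 1→7, 2→8, 3→1, 4→6, 5→3, 6→4, 7→2, 8→5.
Listing these in domain order gives 7 8 1 6 3 4 2 5.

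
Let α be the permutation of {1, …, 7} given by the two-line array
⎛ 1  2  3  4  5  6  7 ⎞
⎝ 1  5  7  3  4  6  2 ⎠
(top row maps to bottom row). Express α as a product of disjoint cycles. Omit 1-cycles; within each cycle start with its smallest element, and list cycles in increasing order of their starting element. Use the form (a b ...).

Start at 2 and follow images: 2 → 5 → 4 → 3 → 7 → 2, giving the cycle (2 5 4 3 7).
Repeating from the next unused element and collecting all non-trivial cycles gives (2 5 4 3 7).

(2 5 4 3 7)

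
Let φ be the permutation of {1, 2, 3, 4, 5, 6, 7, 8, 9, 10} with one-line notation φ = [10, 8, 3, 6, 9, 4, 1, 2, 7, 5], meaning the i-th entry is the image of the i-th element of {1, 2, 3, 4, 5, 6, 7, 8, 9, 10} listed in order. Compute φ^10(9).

9

Tracing 9 → 7 → … returns to 9 after 5 steps, so 9 lies in a 5-cycle (1 10 5 9 7).
On a 5-cycle, φ^5 is the identity, so φ^10 = φ^0 there (10 ≡ 0 mod 5).
So φ^10(9) = 9.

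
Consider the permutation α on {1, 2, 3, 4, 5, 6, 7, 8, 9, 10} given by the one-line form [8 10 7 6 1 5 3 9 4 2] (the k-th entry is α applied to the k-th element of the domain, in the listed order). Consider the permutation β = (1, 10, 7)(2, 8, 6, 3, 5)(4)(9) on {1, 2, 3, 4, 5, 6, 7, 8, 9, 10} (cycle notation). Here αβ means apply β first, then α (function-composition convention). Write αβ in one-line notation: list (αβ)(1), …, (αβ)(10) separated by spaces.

For each element, apply β then α: 1 → 10 → 2; 2 → 8 → 9; 3 → 5 → 1; 4 → 4 → 6; 5 → 2 → 10; 6 → 3 → 7; 7 → 1 → 8; 8 → 6 → 5; 9 → 9 → 4; 10 → 7 → 3.
So αβ in one-line form is 2 9 1 6 10 7 8 5 4 3.

2 9 1 6 10 7 8 5 4 3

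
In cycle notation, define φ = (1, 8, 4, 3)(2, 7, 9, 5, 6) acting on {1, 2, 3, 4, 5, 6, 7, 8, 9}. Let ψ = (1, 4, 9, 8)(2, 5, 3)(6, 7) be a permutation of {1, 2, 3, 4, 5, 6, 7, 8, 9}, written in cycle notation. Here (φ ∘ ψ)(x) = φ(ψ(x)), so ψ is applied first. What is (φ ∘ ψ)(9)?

4

ψ(9) = 8, then φ(8) = 4; composing gives (φ ∘ ψ)(9) = 4.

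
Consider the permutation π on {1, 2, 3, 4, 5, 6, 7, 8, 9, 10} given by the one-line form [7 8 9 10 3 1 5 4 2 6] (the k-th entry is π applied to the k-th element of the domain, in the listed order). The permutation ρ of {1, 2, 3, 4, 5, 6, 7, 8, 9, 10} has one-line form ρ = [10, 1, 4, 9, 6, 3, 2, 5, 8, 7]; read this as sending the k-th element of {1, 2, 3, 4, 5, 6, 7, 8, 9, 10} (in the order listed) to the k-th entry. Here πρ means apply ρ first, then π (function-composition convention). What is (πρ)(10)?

First apply ρ: ρ(10) = 7, then π(7) = 5. Thus (πρ)(10) = 5.

5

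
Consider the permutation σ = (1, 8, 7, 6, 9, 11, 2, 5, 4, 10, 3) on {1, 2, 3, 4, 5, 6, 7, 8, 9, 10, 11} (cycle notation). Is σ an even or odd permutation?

The cycle lengths are 11.
A cycle of length ℓ contributes ℓ−1 transpositions, so σ is a product of 10 transpositions — even.

even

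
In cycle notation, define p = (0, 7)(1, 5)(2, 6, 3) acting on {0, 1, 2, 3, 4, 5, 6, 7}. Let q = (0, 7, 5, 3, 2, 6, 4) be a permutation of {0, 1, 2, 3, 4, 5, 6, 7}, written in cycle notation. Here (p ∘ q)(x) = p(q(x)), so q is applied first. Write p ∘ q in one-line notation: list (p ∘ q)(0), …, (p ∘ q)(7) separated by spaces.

For each element, apply q then p: 0 → 7 → 0; 1 → 1 → 5; 2 → 6 → 3; 3 → 2 → 6; 4 → 0 → 7; 5 → 3 → 2; 6 → 4 → 4; 7 → 5 → 1.
So p ∘ q in one-line form is 0 5 3 6 7 2 4 1.

0 5 3 6 7 2 4 1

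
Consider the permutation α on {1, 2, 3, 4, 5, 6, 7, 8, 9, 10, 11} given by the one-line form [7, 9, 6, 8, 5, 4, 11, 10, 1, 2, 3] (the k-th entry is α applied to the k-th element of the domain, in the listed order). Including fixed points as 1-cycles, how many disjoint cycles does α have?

The cycle decomposition is (1 7 11 3 6 4 8 10 2 9)(5), which has 2 cycles (counting 1-cycles).

2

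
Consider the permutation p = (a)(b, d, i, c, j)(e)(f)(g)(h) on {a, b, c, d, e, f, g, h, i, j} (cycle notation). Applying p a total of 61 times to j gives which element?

j lies in the 5-cycle (b, d, i, c, j).
Powers repeat with period 5 on this cycle, and 61 mod 5 = 1, so p^61(j) = p^1(j).
Advancing 1 step from j: j → b.

b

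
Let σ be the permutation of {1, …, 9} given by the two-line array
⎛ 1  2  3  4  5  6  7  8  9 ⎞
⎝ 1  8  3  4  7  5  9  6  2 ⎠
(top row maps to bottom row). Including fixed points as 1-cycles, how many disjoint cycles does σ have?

4

The cycle decomposition is (1)(2 8 6 5 7 9)(3)(4), which has 4 cycles (counting 1-cycles).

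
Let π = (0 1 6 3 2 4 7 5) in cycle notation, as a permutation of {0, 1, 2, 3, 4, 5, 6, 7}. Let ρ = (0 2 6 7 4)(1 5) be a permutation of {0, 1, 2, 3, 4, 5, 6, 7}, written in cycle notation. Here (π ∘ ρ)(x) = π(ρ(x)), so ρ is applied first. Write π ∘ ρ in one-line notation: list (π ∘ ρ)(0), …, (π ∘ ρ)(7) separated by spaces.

For each element, apply ρ then π: 0 → 2 → 4; 1 → 5 → 0; 2 → 6 → 3; 3 → 3 → 2; 4 → 0 → 1; 5 → 1 → 6; 6 → 7 → 5; 7 → 4 → 7.
Collecting the images, π ∘ ρ = [4 0 3 2 1 6 5 7].

4 0 3 2 1 6 5 7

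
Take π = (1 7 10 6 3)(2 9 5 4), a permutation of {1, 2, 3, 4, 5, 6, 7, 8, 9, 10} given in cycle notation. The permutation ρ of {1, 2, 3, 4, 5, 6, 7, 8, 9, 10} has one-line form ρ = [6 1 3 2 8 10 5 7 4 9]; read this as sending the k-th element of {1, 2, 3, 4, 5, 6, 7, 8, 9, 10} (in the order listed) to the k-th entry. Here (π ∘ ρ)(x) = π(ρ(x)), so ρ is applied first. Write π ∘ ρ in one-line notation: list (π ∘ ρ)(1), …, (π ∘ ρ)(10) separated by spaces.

3 7 1 9 8 6 4 10 2 5

(π ∘ ρ)(x) = π(ρ(x)). Computing each image: π(ρ(1)) = π(6) = 3, π(ρ(2)) = π(1) = 7, π(ρ(3)) = π(3) = 1, π(ρ(4)) = π(2) = 9, π(ρ(5)) = π(8) = 8, π(ρ(6)) = π(10) = 6, π(ρ(7)) = π(5) = 4, π(ρ(8)) = π(7) = 10, π(ρ(9)) = π(4) = 2, π(ρ(10)) = π(9) = 5.
Hence π ∘ ρ = [3 7 1 9 8 6 4 10 2 5].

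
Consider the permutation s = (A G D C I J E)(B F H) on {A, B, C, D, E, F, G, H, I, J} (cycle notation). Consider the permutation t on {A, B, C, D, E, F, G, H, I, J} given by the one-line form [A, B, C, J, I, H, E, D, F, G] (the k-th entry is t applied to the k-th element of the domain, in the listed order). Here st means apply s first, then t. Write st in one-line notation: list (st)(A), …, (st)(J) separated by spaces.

(st)(x) = t(s(x)). Computing each image: t(s(A)) = t(G) = E, t(s(B)) = t(F) = H, t(s(C)) = t(I) = F, t(s(D)) = t(C) = C, t(s(E)) = t(A) = A, t(s(F)) = t(H) = D, t(s(G)) = t(D) = J, t(s(H)) = t(B) = B, t(s(I)) = t(J) = G, t(s(J)) = t(E) = I.
Hence st = [E H F C A D J B G I].

E H F C A D J B G I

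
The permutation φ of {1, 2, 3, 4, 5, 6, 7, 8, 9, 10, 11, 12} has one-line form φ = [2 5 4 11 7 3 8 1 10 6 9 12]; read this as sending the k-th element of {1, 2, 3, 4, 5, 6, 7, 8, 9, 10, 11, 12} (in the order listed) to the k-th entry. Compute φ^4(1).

8

Tracing 1 → 2 → … returns to 1 after 5 steps, so 1 lies in a 5-cycle (1, 2, 5, 7, 8).
Stepping 4 places around the cycle: 1 → 2 → 5 → 7 → 8.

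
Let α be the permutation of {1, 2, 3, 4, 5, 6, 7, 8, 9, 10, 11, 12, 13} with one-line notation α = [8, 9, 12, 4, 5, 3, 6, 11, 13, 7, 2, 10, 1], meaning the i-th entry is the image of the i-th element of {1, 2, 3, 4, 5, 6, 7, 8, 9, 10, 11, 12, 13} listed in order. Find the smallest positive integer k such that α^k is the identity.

30

Writing α as disjoint cycles, the cycle lengths are 6, 5, 1, 1.
Since disjoint cycles commute, ord(α) = lcm(6, 5) = 30.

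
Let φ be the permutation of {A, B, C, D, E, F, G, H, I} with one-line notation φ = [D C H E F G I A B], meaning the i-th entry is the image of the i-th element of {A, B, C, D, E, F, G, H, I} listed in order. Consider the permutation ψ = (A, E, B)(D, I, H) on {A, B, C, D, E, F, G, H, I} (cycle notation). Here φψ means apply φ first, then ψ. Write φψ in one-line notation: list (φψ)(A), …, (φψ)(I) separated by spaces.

I C D B F G H E A

(φψ)(x) = ψ(φ(x)). Computing each image: ψ(φ(A)) = ψ(D) = I, ψ(φ(B)) = ψ(C) = C, ψ(φ(C)) = ψ(H) = D, ψ(φ(D)) = ψ(E) = B, ψ(φ(E)) = ψ(F) = F, ψ(φ(F)) = ψ(G) = G, ψ(φ(G)) = ψ(I) = H, ψ(φ(H)) = ψ(A) = E, ψ(φ(I)) = ψ(B) = A.
Hence φψ = [I C D B F G H E A].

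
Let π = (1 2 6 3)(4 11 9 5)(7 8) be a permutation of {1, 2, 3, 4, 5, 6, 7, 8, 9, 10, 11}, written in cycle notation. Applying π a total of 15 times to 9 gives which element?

9 lies in the 4-cycle (4 11 9 5).
Powers repeat with period 4 on this cycle, and 15 mod 4 = 3, so π^15(9) = π^3(9).
Advancing 3 steps from 9: 9 → 5 → 4 → 11.

11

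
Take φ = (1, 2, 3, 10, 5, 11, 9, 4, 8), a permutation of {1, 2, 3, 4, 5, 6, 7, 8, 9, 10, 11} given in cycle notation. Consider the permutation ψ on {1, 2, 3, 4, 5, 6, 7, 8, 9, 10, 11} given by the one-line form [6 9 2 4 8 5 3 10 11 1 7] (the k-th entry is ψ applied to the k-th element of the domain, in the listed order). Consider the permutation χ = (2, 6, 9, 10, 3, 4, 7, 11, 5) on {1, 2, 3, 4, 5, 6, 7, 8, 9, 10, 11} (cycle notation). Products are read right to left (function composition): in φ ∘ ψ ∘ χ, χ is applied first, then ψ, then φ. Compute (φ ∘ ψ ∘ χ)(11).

Chase 11: χ(11) = 5; ψ(5) = 8; φ(8) = 1. Hence (φ ∘ ψ ∘ χ)(11) = 1.

1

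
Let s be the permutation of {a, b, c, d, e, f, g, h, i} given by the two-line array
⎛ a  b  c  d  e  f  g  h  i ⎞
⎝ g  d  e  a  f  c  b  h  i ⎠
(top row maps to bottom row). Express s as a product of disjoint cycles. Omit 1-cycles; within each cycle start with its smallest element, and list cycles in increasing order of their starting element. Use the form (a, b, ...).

(a, g, b, d)(c, e, f)

Iterating s from a gives a → g → b → d → a; that is the 4-cycle (a, g, b, d).
Repeating from the next unused element and collecting all non-trivial cycles gives (a, g, b, d)(c, e, f).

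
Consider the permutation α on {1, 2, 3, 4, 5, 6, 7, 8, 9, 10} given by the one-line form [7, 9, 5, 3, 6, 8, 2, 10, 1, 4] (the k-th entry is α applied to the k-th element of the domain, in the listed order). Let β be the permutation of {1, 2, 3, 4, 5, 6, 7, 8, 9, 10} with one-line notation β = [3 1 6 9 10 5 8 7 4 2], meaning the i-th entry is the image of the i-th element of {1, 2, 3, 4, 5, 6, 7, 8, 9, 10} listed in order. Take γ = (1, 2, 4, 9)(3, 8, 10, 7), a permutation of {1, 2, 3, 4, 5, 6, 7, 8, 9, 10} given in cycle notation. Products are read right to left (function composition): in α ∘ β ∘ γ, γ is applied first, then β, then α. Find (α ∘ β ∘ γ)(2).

Chase 2: γ(2) = 4; β(4) = 9; α(9) = 1. Hence (α ∘ β ∘ γ)(2) = 1.

1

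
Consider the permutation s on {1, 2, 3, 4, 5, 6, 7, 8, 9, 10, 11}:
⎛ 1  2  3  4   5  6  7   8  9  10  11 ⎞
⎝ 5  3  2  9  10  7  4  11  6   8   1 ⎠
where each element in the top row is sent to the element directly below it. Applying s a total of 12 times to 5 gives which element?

8

Tracing 5 → 10 → … returns to 5 after 5 steps, so 5 lies in a 5-cycle (1 5 10 8 11).
On a 5-cycle, s^5 is the identity, so s^12 = s^2 there (12 ≡ 2 mod 5).
Stepping 2 places around the cycle: 5 → 10 → 8.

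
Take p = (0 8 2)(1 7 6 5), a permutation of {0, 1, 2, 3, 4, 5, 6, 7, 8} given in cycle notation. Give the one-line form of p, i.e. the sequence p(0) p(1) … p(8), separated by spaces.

8 7 0 3 4 1 5 6 2

Image by image: 0↦8, 1↦7, 2↦0, 3↦3, 4↦4, 5↦1, 6↦5, 7↦6, 8↦2.
Listing these in domain order gives 8 7 0 3 4 1 5 6 2.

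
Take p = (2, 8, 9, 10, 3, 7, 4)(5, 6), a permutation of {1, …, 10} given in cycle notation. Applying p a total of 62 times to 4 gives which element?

7

4 lies in the 7-cycle (2, 8, 9, 10, 3, 7, 4).
Since the cycle has length 7, p^62 acts on it the same as p^6 (62 mod 7 = 6).
Advancing 6 steps from 4: 4 → 2 → 8 → 9 → 10 → 3 → 7.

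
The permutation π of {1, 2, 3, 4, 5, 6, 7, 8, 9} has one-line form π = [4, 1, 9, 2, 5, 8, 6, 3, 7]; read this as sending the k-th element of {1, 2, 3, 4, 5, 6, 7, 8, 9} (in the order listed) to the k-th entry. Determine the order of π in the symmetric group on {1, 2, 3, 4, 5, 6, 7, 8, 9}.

15

Writing π as disjoint cycles, the cycle lengths are 5, 3, 1.
The order of π is the least common multiple of its cycle lengths: lcm(5, 3) = 15.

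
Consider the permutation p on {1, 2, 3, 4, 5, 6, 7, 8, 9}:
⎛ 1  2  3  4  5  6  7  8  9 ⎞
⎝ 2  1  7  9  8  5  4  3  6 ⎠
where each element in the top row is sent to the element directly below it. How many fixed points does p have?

No element satisfies p(x) = x, so there are 0 fixed points.

0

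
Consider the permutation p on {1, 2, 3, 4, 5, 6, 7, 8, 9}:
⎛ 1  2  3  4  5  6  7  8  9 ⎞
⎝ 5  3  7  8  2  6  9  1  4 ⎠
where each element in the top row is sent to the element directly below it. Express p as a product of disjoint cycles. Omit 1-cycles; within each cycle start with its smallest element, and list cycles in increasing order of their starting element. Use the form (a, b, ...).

From 1: 1 → 5 → 2 → 3 → 7 → 9 → 4 → 8 → 1, closing the cycle (1, 5, 2, 3, 7, 9, 4, 8).
Continuing from each remaining unvisited element yields (1, 5, 2, 3, 7, 9, 4, 8).

(1, 5, 2, 3, 7, 9, 4, 8)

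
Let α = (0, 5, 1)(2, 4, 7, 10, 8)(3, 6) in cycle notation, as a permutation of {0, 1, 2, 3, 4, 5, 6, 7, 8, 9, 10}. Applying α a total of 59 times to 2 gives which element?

2 lies in the 5-cycle (2, 4, 7, 10, 8).
Since the cycle has length 5, α^59 acts on it the same as α^4 (59 mod 5 = 4).
Advancing 4 steps from 2: 2 → 4 → 7 → 10 → 8.

8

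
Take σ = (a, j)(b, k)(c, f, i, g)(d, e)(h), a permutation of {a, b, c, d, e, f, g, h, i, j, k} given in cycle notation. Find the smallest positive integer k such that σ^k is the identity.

The cycle type of σ is (4, 2, 2, 2, 1).
Since disjoint cycles commute, ord(σ) = lcm(4, 2, 2, 2) = 4.

4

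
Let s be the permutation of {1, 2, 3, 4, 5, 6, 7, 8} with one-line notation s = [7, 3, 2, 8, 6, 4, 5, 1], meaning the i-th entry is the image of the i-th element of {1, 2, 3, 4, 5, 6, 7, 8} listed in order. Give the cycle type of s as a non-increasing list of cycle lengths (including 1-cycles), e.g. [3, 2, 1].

The disjoint cycles are (1, 7, 5, 6, 4, 8)(2, 3), with lengths 6, 2 in non-increasing order.

[6, 2]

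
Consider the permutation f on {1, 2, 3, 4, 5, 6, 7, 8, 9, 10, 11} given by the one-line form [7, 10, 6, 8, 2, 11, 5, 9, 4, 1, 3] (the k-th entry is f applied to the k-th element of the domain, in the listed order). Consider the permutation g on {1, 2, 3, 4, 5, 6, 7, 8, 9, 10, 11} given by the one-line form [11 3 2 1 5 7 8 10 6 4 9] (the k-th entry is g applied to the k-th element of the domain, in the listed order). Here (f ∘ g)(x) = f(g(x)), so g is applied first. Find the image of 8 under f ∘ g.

1

(f ∘ g)(8) = f(g(8)). g(8) = 10, then f(10) = 1. So (f ∘ g)(8) = 1.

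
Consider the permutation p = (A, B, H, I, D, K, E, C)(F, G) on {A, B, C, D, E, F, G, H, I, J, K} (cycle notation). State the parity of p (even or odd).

even

The cycle lengths are 8, 2, 1.
A cycle of length ℓ contributes ℓ−1 transpositions, so p is a product of 7 + 1 = 8 transpositions — even.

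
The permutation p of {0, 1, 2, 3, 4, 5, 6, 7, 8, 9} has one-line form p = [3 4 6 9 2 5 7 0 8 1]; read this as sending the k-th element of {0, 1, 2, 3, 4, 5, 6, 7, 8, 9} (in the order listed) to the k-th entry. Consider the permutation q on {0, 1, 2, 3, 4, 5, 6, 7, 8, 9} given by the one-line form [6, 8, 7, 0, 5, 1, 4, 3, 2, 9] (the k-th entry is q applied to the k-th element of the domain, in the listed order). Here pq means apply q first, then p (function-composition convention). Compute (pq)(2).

q(2) = 7, then p(7) = 0; composing gives (pq)(2) = 0.

0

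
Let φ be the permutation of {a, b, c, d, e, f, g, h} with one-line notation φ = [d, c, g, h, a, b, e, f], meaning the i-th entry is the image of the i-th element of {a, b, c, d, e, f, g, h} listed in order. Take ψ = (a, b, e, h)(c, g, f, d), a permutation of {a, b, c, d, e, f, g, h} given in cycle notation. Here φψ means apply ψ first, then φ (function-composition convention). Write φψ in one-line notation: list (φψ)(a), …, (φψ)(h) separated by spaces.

c a e g f h b d

For each element, apply ψ then φ: a → b → c; b → e → a; c → g → e; d → c → g; e → h → f; f → d → h; g → f → b; h → a → d.
So φψ in one-line form is c a e g f h b d.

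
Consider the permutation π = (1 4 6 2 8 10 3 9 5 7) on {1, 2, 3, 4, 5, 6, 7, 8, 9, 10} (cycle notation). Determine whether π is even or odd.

odd

The cycle lengths are 10.
A cycle of length ℓ contributes ℓ−1 transpositions, so π is a product of 9 transpositions — odd.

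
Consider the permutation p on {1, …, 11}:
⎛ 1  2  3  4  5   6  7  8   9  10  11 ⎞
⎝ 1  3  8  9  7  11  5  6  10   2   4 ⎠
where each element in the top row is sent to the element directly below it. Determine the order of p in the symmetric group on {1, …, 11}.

The disjoint-cycle form of p has cycle lengths 8, 2, 1.
Since disjoint cycles commute, ord(p) = lcm(8, 2) = 8.

8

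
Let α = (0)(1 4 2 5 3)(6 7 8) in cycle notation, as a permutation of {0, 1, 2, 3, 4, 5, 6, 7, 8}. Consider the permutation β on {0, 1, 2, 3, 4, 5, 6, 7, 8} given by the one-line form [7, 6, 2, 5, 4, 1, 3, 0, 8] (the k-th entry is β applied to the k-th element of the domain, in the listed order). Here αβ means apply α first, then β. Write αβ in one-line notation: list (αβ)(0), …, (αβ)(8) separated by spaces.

(αβ)(x) = β(α(x)). Computing each image: β(α(0)) = β(0) = 7, β(α(1)) = β(4) = 4, β(α(2)) = β(5) = 1, β(α(3)) = β(1) = 6, β(α(4)) = β(2) = 2, β(α(5)) = β(3) = 5, β(α(6)) = β(7) = 0, β(α(7)) = β(8) = 8, β(α(8)) = β(6) = 3.
Hence αβ = [7 4 1 6 2 5 0 8 3].

7 4 1 6 2 5 0 8 3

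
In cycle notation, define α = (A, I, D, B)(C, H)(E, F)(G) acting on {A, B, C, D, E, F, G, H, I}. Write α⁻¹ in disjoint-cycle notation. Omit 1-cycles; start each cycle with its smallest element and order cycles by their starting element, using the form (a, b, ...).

(A, B, D, I)(C, H)(E, F)

The inverse reverses each cycle.
Reversing each cycle of α and rotating so the smallest element leads gives (A, B, D, I)(C, H)(E, F).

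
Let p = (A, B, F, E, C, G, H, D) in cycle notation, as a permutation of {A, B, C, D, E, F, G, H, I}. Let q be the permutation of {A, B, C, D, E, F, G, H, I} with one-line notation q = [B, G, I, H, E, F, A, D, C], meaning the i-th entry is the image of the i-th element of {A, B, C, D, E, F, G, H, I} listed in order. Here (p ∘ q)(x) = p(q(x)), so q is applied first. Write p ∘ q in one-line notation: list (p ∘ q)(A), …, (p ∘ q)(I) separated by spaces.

F H I D C E B A G

(p ∘ q)(x) = p(q(x)). Computing each image: p(q(A)) = p(B) = F, p(q(B)) = p(G) = H, p(q(C)) = p(I) = I, p(q(D)) = p(H) = D, p(q(E)) = p(E) = C, p(q(F)) = p(F) = E, p(q(G)) = p(A) = B, p(q(H)) = p(D) = A, p(q(I)) = p(C) = G.
Hence p ∘ q = [F H I D C E B A G].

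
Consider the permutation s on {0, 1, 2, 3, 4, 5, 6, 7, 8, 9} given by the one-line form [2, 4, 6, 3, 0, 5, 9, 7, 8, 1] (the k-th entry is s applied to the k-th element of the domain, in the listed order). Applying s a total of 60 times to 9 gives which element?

Tracing 9 → 1 → … returns to 9 after 6 steps, so 9 lies in a 6-cycle (0, 2, 6, 9, 1, 4).
Since the cycle has length 6, s^60 acts on it the same as s^0 (60 mod 6 = 0).
So s^60(9) = 9.

9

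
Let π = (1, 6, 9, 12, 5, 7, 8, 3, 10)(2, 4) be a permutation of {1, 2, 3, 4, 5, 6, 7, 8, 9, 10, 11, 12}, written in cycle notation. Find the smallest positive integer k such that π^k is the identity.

18

The cycle type of π is (9, 2, 1).
The order of π is the least common multiple of its cycle lengths: lcm(9, 2) = 18.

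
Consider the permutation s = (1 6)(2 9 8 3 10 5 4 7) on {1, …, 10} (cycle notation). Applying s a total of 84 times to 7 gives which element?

3

7 lies in the 8-cycle (2 9 8 3 10 5 4 7).
Since the cycle has length 8, s^84 acts on it the same as s^4 (84 mod 8 = 4).
Advancing 4 steps from 7: 7 → 2 → 9 → 8 → 3.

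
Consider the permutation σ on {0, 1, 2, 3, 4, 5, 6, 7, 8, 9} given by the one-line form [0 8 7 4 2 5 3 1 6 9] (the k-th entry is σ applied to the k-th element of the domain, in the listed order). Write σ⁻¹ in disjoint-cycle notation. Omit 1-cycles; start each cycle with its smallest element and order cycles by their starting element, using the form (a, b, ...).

(1, 7, 2, 4, 3, 6, 8)

First write σ in disjoint cycles: (1, 8, 6, 3, 4, 2, 7).
Reversing each cycle (and rotating so the smallest element leads) gives σ⁻¹ = (1, 7, 2, 4, 3, 6, 8).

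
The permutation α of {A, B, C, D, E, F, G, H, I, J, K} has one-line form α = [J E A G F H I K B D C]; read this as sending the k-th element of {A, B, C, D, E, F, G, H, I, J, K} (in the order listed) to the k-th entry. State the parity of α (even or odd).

In disjoint-cycle form the cycle lengths are 11.
A cycle is odd iff its length is even; α has 0 even-length cycles, so sgn(α) = (−1)^0 and α is even.

even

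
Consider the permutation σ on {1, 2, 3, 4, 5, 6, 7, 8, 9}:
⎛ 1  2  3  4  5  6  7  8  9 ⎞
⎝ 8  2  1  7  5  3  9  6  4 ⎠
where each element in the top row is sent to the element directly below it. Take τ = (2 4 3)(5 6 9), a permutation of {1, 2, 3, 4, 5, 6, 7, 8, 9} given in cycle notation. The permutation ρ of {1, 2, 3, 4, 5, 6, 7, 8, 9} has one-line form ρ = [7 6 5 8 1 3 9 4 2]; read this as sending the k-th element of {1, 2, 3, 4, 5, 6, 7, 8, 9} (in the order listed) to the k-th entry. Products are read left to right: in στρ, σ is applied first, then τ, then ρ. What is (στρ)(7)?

1

Apply the permutations in order: σ(7) = 9, then τ(9) = 5, then ρ(5) = 1. So (στρ)(7) = 1.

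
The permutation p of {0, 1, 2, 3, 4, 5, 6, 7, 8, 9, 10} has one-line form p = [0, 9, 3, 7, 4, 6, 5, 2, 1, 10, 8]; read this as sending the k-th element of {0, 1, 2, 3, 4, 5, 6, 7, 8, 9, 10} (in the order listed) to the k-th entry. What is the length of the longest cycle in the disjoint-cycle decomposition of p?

Decomposing into disjoint cycles gives (1 9 10 8)(2 3 7)(5 6); the longest has length 4.

4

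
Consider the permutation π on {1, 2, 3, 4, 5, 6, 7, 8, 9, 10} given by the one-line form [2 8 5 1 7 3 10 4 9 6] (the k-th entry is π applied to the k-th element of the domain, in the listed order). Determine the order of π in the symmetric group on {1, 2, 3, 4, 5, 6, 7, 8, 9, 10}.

20

Writing π as disjoint cycles, the cycle lengths are 5, 4, 1.
The order of π is the least common multiple of its cycle lengths: lcm(5, 4) = 20.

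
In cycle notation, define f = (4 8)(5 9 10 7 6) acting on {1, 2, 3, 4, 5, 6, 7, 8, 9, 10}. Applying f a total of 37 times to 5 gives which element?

10

5 lies in the 5-cycle (5 9 10 7 6).
Since the cycle has length 5, f^37 acts on it the same as f^2 (37 mod 5 = 2).
Stepping 2 places around the cycle: 5 → 9 → 10.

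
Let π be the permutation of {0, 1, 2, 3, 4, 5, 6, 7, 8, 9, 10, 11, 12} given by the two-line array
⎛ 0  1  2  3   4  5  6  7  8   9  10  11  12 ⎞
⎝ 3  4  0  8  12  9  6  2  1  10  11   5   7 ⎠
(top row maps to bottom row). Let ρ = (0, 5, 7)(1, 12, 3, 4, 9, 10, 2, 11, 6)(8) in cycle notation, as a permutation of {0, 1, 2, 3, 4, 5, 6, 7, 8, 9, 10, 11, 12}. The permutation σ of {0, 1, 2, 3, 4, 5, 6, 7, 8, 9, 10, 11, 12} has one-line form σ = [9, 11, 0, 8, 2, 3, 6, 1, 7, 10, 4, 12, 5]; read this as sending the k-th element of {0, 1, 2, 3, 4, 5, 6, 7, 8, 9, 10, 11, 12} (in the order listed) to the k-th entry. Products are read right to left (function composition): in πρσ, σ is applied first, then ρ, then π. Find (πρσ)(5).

12

Chase 5: σ(5) = 3; ρ(3) = 4; π(4) = 12. Hence (πρσ)(5) = 12.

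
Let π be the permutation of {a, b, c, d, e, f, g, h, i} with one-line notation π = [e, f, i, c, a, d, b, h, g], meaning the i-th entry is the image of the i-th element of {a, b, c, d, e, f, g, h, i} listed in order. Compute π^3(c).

Tracing c → i → … returns to c after 6 steps, so c lies in a 6-cycle (b f d c i g).
Stepping 3 places around the cycle: c → i → g → b.

b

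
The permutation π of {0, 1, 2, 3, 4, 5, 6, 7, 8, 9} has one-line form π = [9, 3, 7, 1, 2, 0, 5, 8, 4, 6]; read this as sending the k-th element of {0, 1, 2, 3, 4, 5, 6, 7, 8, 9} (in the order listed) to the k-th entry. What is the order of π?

4

The disjoint-cycle form of π has cycle lengths 4, 4, 2.
The order is lcm(4, 4, 2) = 4.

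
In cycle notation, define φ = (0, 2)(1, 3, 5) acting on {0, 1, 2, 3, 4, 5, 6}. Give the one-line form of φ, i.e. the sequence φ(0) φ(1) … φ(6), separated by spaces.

2 3 0 5 4 1 6

Each element maps to the next entry in its cycle (wrapping to the front): 0↦2, 1↦3, 2↦0, 3↦5, 4↦4, 5↦1, 6↦6.
So the one-line form is 2 3 0 5 4 1 6.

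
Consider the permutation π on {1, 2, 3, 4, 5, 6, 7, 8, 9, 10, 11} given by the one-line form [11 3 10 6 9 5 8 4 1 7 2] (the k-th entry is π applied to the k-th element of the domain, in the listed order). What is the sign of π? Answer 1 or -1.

In disjoint-cycle form the cycle lengths are 11.
A cycle of length ℓ contributes ℓ−1 transpositions, so π is a product of 10 transpositions — even.

1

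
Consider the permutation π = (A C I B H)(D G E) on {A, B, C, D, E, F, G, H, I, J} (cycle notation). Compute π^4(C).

A

C lies in the 5-cycle (A C I B H).
Advancing 4 steps from C: C → I → B → H → A.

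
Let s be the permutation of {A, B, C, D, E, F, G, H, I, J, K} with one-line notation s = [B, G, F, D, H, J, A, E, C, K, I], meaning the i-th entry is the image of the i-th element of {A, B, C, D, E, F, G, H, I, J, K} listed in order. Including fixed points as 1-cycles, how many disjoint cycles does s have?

The cycle decomposition is (A, B, G)(C, F, J, K, I)(D)(E, H), which has 4 cycles (counting 1-cycles).

4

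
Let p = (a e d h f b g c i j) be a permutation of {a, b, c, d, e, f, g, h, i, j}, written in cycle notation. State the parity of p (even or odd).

odd

The cycle lengths are 10.
A cycle of length ℓ contributes ℓ−1 transpositions, so p is a product of 9 transpositions — odd.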